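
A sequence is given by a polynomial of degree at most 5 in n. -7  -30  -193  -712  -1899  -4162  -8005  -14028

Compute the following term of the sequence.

-22927

Δ: -23  -163  -519  -1187  -2263  -3843  -6023
Δ²: -140  -356  -668  -1076  -1580  -2180
Δ³: -216  -312  -408  -504  -600
Δ⁴: -96  -96  -96  -96
The fourth differences are constant (-96).
-600 − 96 = -696;  -2180 − 696 = -2876;  -6023 − 2876 = -8899;  -14028 − 8899 = -22927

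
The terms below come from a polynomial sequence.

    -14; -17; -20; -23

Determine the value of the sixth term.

Δ: -3 , -3 , -3
The first differences are constant (-3).
-23 − 3 = -26
-26 − 3 = -29

-29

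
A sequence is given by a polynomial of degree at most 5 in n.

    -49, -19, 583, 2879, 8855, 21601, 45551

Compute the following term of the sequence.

Δ: 30 , 602 , 2296 , 5976 , 12746 , 23950
Δ²: 572 , 1694 , 3680 , 6770 , 11204
Δ³: 1122 , 1986 , 3090 , 4434
Δ⁴: 864 , 1104 , 1344
Δ⁵: 240 , 240
Constant fifth difference = 240, so extend:
1344 + 240 = 1584;  4434 + 1584 = 6018;  11204 + 6018 = 17222;  23950 + 17222 = 41172;  45551 + 41172 = 86723

86723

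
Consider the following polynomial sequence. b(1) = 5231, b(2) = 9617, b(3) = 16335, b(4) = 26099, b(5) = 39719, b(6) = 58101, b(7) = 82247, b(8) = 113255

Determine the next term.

152319

D1: 4386 , 6718 , 9764 , 13620 , 18382 , 24146 , 31008
D2: 2332 , 3046 , 3856 , 4762 , 5764 , 6862
D3: 714 , 810 , 906 , 1002 , 1098
D4: 96 , 96 , 96 , 96
The fourth differences are constant (96).
1098 + 96 = 1194;  6862 + 1194 = 8056;  31008 + 8056 = 39064;  113255 + 39064 = 152319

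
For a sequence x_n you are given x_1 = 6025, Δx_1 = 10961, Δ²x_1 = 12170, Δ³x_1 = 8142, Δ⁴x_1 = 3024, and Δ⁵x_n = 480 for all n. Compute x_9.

Build the table forward from the leading diagonal:
Fifth differences: 480, 480, 480, 480, 480, 480, 480, 480, 480
Fourth differences: 3024, 3504, 3984, 4464, 4944, 5424, 5904, 6384, 6864
Third differences: 8142, 11166, 14670, 18654, 23118, 28062, 33486, 39390, 45774
Second differences: 12170, 20312, 31478, 46148, 64802, 87920, 115982, 149468, 188858
First differences: 10961, 23131, 43443, 74921, 121069, 185871, 273791, 389773, 539241
x: 6025, 16986, 40117, 83560, 158481, 279550, 465421, 739212, 1128985

1128985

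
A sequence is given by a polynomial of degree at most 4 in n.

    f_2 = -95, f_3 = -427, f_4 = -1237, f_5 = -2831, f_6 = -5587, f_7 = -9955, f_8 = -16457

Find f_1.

-7

-332  -810  -1594  -2756  -4368  -6502
-478  -784  -1162  -1612  -2134
-306  -378  -450  -522
-72  -72  -72
The fourth differences are constant at -72.
Work back: -306 + 72 = -234;  -478 + 234 = -244;  -332 + 244 = -88;  -95 + 88 = -7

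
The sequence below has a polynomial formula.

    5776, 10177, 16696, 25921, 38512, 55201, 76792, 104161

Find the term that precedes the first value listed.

2977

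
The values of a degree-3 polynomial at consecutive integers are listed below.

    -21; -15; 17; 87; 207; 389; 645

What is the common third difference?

Δ: 6, 32, 70, 120, 182, 256
Δ²: 26, 38, 50, 62, 74
Δ³: 12, 12, 12, 12

12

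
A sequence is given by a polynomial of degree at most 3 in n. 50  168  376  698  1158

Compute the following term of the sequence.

D1: 118, 208, 322, 460
D2: 90, 114, 138
D3: 24, 24
The third differences are constant (24).
138 + 24 = 162;  460 + 162 = 622;  1158 + 622 = 1780

1780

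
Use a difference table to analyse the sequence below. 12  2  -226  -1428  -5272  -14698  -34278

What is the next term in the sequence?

-70576

First differences: -10 , -228 , -1202 , -3844 , -9426 , -19580
Second differences: -218 , -974 , -2642 , -5582 , -10154
Third differences: -756 , -1668 , -2940 , -4572
Fourth differences: -912 , -1272 , -1632
Fifth differences: -360 , -360
Fifth differences constant at -360.
-1632 − 360 = -1992;  -4572 − 1992 = -6564;  -10154 − 6564 = -16718;  -19580 − 16718 = -36298;  -34278 − 36298 = -70576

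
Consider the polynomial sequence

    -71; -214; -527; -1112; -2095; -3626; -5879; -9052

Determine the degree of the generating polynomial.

First differences: -143, -313, -585, -983, -1531, -2253, -3173
Second differences: -170, -272, -398, -548, -722, -920
Third differences: -102, -126, -150, -174, -198
Fourth differences: -24, -24, -24, -24
The fourth differences are constant, so the polynomial has degree 4.

4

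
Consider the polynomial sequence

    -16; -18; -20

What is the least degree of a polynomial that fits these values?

Δ: -2, -2
The first differences are constant, so the polynomial has degree 1.

1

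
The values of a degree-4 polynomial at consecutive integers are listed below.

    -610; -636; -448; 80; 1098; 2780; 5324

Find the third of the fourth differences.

First differences: -26, 188, 528, 1018, 1682, 2544
Second differences: 214, 340, 490, 664, 862
Third differences: 126, 150, 174, 198
Fourth differences: 24, 24, 24

24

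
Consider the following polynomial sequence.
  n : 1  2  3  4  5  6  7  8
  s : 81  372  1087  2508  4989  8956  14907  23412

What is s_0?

291, 715, 1421, 2481, 3967, 5951, 8505
424, 706, 1060, 1486, 1984, 2554
282, 354, 426, 498, 570
72, 72, 72, 72
The fourth differences are constant at 72.
Work back: 282 − 72 = 210;  424 − 210 = 214;  291 − 214 = 77;  81 − 77 = 4

4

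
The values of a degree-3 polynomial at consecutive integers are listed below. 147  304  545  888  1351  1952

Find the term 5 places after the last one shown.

7657

Δ: 157 , 241 , 343 , 463 , 601
Δ²: 84 , 102 , 120 , 138
Δ³: 18 , 18 , 18
Third differences constant at 18.
138 + 18 = 156;  601 + 156 = 757;  1952 + 757 = 2709
156 + 18 = 174;  757 + 174 = 931;  2709 + 931 = 3640
174 + 18 = 192;  931 + 192 = 1123;  3640 + 1123 = 4763
192 + 18 = 210;  1123 + 210 = 1333;  4763 + 1333 = 6096
210 + 18 = 228;  1333 + 228 = 1561;  6096 + 1561 = 7657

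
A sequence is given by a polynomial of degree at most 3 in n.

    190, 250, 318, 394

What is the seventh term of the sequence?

670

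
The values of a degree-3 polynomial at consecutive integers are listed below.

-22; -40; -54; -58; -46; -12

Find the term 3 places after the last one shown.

282

-18, -14, -4, 12, 34
4, 10, 16, 22
6, 6, 6
Constant third difference = 6, so extend:
22 + 6 = 28;  34 + 28 = 62;  -12 + 62 = 50
28 + 6 = 34;  62 + 34 = 96;  50 + 96 = 146
34 + 6 = 40;  96 + 40 = 136;  146 + 136 = 282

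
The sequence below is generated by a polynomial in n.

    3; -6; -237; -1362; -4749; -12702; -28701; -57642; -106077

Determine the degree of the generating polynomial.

5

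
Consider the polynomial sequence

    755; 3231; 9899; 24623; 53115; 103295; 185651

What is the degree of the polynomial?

First differences: 2476, 6668, 14724, 28492, 50180, 82356
Second differences: 4192, 8056, 13768, 21688, 32176
Third differences: 3864, 5712, 7920, 10488
Fourth differences: 1848, 2208, 2568
Fifth differences: 360, 360
The fifth differences are constant, so the polynomial has degree 5.

5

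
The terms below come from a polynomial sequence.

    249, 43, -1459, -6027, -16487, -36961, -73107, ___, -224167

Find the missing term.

Using the first 7 terms:
D1: -206, -1502, -4568, -10460, -20474, -36146
D2: -1296, -3066, -5892, -10014, -15672
D3: -1770, -2826, -4122, -5658
D4: -1056, -1296, -1536
D5: -240, -240
Constant fifth difference = -240.
Extend forward: -1536 − 240 = -1776;  -5658 − 1776 = -7434;  -15672 − 7434 = -23106;  -36146 − 23106 = -59252;  -73107 − 59252 = -132359

-132359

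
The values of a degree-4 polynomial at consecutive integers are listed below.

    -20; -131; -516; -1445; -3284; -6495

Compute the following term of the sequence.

-11636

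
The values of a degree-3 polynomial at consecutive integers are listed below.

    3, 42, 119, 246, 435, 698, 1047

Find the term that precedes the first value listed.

First differences: 39, 77, 127, 189, 263, 349
Second differences: 38, 50, 62, 74, 86
Third differences: 12, 12, 12, 12
The third differences are constant at 12.
Work back: 38 − 12 = 26;  39 − 26 = 13;  3 − 13 = -10

-10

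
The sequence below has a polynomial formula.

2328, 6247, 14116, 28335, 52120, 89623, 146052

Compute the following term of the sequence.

227791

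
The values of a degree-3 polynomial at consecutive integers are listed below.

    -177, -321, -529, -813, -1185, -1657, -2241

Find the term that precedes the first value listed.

-85

Δ: -144  -208  -284  -372  -472  -584
Δ²: -64  -76  -88  -100  -112
Δ³: -12  -12  -12  -12
The third differences are constant at -12.
Work back: -64 + 12 = -52;  -144 + 52 = -92;  -177 + 92 = -85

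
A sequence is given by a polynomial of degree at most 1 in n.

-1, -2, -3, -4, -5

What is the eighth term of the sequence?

First differences: -1, -1, -1, -1
The first differences are constant (-1).
-5 − 1 = -6
-6 − 1 = -7
-7 − 1 = -8

-8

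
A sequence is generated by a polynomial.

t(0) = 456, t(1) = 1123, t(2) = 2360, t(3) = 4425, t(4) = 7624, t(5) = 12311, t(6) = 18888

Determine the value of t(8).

667  1237  2065  3199  4687  6577
570  828  1134  1488  1890
258  306  354  402
48  48  48
Constant fourth difference = 48, so extend:
402 + 48 = 450;  1890 + 450 = 2340;  6577 + 2340 = 8917;  18888 + 8917 = 27805
450 + 48 = 498;  2340 + 498 = 2838;  8917 + 2838 = 11755;  27805 + 11755 = 39560

39560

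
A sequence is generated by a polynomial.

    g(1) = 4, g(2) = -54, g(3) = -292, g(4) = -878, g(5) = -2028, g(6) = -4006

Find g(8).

-11742

D1: -58, -238, -586, -1150, -1978
D2: -180, -348, -564, -828
D3: -168, -216, -264
D4: -48, -48
The fourth differences are constant (-48).
-264 − 48 = -312;  -828 − 312 = -1140;  -1978 − 1140 = -3118;  -4006 − 3118 = -7124
-312 − 48 = -360;  -1140 − 360 = -1500;  -3118 − 1500 = -4618;  -7124 − 4618 = -11742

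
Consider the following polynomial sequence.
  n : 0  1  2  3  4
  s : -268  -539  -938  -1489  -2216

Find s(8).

-7364

-271  -399  -551  -727
-128  -152  -176
-24  -24
The third differences are constant (-24).
-176 − 24 = -200;  -727 − 200 = -927;  -2216 − 927 = -3143
-200 − 24 = -224;  -927 − 224 = -1151;  -3143 − 1151 = -4294
-224 − 24 = -248;  -1151 − 248 = -1399;  -4294 − 1399 = -5693
-248 − 24 = -272;  -1399 − 272 = -1671;  -5693 − 1671 = -7364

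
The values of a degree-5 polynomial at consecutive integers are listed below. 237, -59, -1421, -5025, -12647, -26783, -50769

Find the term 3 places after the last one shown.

-230307

First differences: -296, -1362, -3604, -7622, -14136, -23986
Second differences: -1066, -2242, -4018, -6514, -9850
Third differences: -1176, -1776, -2496, -3336
Fourth differences: -600, -720, -840
Fifth differences: -120, -120
Constant fifth difference = -120, so extend:
-840 − 120 = -960;  -3336 − 960 = -4296;  -9850 − 4296 = -14146;  -23986 − 14146 = -38132;  -50769 − 38132 = -88901
-960 − 120 = -1080;  -4296 − 1080 = -5376;  -14146 − 5376 = -19522;  -38132 − 19522 = -57654;  -88901 − 57654 = -146555
-1080 − 120 = -1200;  -5376 − 1200 = -6576;  -19522 − 6576 = -26098;  -57654 − 26098 = -83752;  -146555 − 83752 = -230307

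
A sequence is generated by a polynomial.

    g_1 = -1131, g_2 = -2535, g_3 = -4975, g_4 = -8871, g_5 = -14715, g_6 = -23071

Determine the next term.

-1404, -2440, -3896, -5844, -8356
-1036, -1456, -1948, -2512
-420, -492, -564
-72, -72
Constant fourth difference = -72, so extend:
-564 − 72 = -636;  -2512 − 636 = -3148;  -8356 − 3148 = -11504;  -23071 − 11504 = -34575

-34575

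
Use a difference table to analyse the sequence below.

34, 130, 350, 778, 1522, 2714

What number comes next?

4510

96, 220, 428, 744, 1192
124, 208, 316, 448
84, 108, 132
24, 24
Constant fourth difference = 24, so extend:
132 + 24 = 156;  448 + 156 = 604;  1192 + 604 = 1796;  2714 + 1796 = 4510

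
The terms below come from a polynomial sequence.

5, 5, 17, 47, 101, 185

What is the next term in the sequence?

305

0, 12, 30, 54, 84
12, 18, 24, 30
6, 6, 6
The third differences are constant (6).
30 + 6 = 36;  84 + 36 = 120;  185 + 120 = 305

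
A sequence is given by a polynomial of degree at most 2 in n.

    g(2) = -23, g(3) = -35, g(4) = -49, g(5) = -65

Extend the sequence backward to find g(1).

-13

D1: -12, -14, -16
D2: -2, -2
The second differences are constant at -2.
Work back: -12 + 2 = -10;  -23 + 10 = -13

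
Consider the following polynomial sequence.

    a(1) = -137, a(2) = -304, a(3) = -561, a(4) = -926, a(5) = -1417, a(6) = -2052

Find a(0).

D1: -167  -257  -365  -491  -635
D2: -90  -108  -126  -144
D3: -18  -18  -18
The third differences are constant at -18.
Work back: -90 + 18 = -72;  -167 + 72 = -95;  -137 + 95 = -42

-42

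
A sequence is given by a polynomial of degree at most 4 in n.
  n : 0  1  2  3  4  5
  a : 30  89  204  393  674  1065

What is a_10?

5300

Δ: 59 , 115 , 189 , 281 , 391
Δ²: 56 , 74 , 92 , 110
Δ³: 18 , 18 , 18
Constant third difference = 18, so extend:
110 + 18 = 128;  391 + 128 = 519;  1065 + 519 = 1584
128 + 18 = 146;  519 + 146 = 665;  1584 + 665 = 2249
146 + 18 = 164;  665 + 164 = 829;  2249 + 829 = 3078
164 + 18 = 182;  829 + 182 = 1011;  3078 + 1011 = 4089
182 + 18 = 200;  1011 + 200 = 1211;  4089 + 1211 = 5300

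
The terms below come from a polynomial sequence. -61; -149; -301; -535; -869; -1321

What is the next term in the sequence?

-1909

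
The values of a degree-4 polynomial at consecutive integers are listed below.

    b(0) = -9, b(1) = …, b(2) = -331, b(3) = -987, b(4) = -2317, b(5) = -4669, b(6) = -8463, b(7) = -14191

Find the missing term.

-73

Using the last 6 terms:
-656  -1330  -2352  -3794  -5728
-674  -1022  -1442  -1934
-348  -420  -492
-72  -72
Constant fourth difference = -72.
Extend backward: -348 + 72 = -276;  -674 + 276 = -398;  -656 + 398 = -258;  -331 + 258 = -73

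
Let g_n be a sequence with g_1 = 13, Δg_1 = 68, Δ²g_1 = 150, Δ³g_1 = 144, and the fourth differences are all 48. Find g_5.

Build the table forward from the leading diagonal:
Fourth differences: 48, 48, 48, 48, 48
Third differences: 144, 192, 240, 288, 336
Second differences: 150, 294, 486, 726, 1014
First differences: 68, 218, 512, 998, 1724
g: 13, 81, 299, 811, 1809

1809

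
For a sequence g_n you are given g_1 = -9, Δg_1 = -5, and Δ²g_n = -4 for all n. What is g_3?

-23

Build the table forward from the leading diagonal:
D2: -4  -4  -4
D1: -5  -9  -13
g: -9  -14  -23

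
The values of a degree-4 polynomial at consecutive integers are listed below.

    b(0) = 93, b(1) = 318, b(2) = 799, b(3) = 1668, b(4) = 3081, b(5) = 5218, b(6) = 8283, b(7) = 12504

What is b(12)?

60609

Δ: 225, 481, 869, 1413, 2137, 3065, 4221
Δ²: 256, 388, 544, 724, 928, 1156
Δ³: 132, 156, 180, 204, 228
Δ⁴: 24, 24, 24, 24
Fourth differences constant at 24.
228 + 24 = 252;  1156 + 252 = 1408;  4221 + 1408 = 5629;  12504 + 5629 = 18133
252 + 24 = 276;  1408 + 276 = 1684;  5629 + 1684 = 7313;  18133 + 7313 = 25446
276 + 24 = 300;  1684 + 300 = 1984;  7313 + 1984 = 9297;  25446 + 9297 = 34743
300 + 24 = 324;  1984 + 324 = 2308;  9297 + 2308 = 11605;  34743 + 11605 = 46348
324 + 24 = 348;  2308 + 348 = 2656;  11605 + 2656 = 14261;  46348 + 14261 = 60609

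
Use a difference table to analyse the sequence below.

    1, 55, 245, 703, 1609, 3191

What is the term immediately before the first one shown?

-1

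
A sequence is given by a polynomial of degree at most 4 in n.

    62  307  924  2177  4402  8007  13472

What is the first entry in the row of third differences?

264

First differences: 245, 617, 1253, 2225, 3605, 5465
Second differences: 372, 636, 972, 1380, 1860
Third differences: 264, 336, 408, 480
Fourth differences: 72, 72, 72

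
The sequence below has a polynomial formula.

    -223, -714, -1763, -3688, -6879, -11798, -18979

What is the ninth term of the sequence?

Δ: -491  -1049  -1925  -3191  -4919  -7181
Δ²: -558  -876  -1266  -1728  -2262
Δ³: -318  -390  -462  -534
Δ⁴: -72  -72  -72
Constant fourth difference = -72, so extend:
-534 − 72 = -606;  -2262 − 606 = -2868;  -7181 − 2868 = -10049;  -18979 − 10049 = -29028
-606 − 72 = -678;  -2868 − 678 = -3546;  -10049 − 3546 = -13595;  -29028 − 13595 = -42623

-42623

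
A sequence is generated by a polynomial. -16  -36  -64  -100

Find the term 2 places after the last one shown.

-196

First differences: -20  -28  -36
Second differences: -8  -8
The second differences are constant (-8).
-36 − 8 = -44;  -100 − 44 = -144
-44 − 8 = -52;  -144 − 52 = -196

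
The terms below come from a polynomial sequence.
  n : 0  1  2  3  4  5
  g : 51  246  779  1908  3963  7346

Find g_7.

195, 533, 1129, 2055, 3383
338, 596, 926, 1328
258, 330, 402
72, 72
Fourth differences constant at 72.
402 + 72 = 474;  1328 + 474 = 1802;  3383 + 1802 = 5185;  7346 + 5185 = 12531
474 + 72 = 546;  1802 + 546 = 2348;  5185 + 2348 = 7533;  12531 + 7533 = 20064

20064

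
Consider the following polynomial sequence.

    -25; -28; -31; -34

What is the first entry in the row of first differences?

-3

First differences: -3, -3, -3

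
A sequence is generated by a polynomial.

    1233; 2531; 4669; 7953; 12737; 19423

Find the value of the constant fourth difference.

Δ: 1298, 2138, 3284, 4784, 6686
Δ²: 840, 1146, 1500, 1902
Δ³: 306, 354, 402
Δ⁴: 48, 48

48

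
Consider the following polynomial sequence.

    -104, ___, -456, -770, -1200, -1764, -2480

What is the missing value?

-240

Using the last 5 terms:
-314  -430  -564  -716
-116  -134  -152
-18  -18
Constant third difference = -18.
Extend backward: -116 + 18 = -98;  -314 + 98 = -216;  -456 + 216 = -240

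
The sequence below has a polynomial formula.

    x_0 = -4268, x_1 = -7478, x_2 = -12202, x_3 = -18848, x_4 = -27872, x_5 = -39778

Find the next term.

-3210 , -4724 , -6646 , -9024 , -11906
-1514 , -1922 , -2378 , -2882
-408 , -456 , -504
-48 , -48
Constant fourth difference = -48, so extend:
-504 − 48 = -552;  -2882 − 552 = -3434;  -11906 − 3434 = -15340;  -39778 − 15340 = -55118

-55118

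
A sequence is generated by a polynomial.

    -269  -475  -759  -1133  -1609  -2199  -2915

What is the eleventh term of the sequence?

-7279

Δ: -206, -284, -374, -476, -590, -716
Δ²: -78, -90, -102, -114, -126
Δ³: -12, -12, -12, -12
Third differences constant at -12.
-126 − 12 = -138;  -716 − 138 = -854;  -2915 − 854 = -3769
-138 − 12 = -150;  -854 − 150 = -1004;  -3769 − 1004 = -4773
-150 − 12 = -162;  -1004 − 162 = -1166;  -4773 − 1166 = -5939
-162 − 12 = -174;  -1166 − 174 = -1340;  -5939 − 1340 = -7279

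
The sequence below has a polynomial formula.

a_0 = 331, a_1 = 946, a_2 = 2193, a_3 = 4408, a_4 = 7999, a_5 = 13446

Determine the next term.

First differences: 615, 1247, 2215, 3591, 5447
Second differences: 632, 968, 1376, 1856
Third differences: 336, 408, 480
Fourth differences: 72, 72
The fourth differences are constant (72).
480 + 72 = 552;  1856 + 552 = 2408;  5447 + 2408 = 7855;  13446 + 7855 = 21301

21301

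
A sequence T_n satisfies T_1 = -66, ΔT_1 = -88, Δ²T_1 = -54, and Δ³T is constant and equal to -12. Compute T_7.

-1644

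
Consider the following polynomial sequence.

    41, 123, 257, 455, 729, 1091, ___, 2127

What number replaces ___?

1553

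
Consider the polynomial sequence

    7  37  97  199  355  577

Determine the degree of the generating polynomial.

Δ: 30, 60, 102, 156, 222
Δ²: 30, 42, 54, 66
Δ³: 12, 12, 12
The third differences are constant, so the polynomial has degree 3.

3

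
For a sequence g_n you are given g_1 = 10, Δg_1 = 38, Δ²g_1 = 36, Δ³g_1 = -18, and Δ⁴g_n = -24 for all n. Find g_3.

Build the table forward from the leading diagonal:
Δ⁴: -24, -24, -24
Δ³: -18, -42, -66
Δ²: 36, 18, -24
Δ: 38, 74, 92
g: 10, 48, 122

122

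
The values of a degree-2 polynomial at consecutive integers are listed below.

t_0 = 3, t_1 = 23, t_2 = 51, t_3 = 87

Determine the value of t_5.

First differences: 20, 28, 36
Second differences: 8, 8
The second differences are constant (8).
36 + 8 = 44;  87 + 44 = 131
44 + 8 = 52;  131 + 52 = 183

183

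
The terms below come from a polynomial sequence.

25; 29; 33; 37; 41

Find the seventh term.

49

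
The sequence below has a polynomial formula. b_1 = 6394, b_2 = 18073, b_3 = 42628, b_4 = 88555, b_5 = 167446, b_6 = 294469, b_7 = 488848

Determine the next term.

774343

Δ: 11679, 24555, 45927, 78891, 127023, 194379
Δ²: 12876, 21372, 32964, 48132, 67356
Δ³: 8496, 11592, 15168, 19224
Δ⁴: 3096, 3576, 4056
Δ⁵: 480, 480
Fifth differences constant at 480.
4056 + 480 = 4536;  19224 + 4536 = 23760;  67356 + 23760 = 91116;  194379 + 91116 = 285495;  488848 + 285495 = 774343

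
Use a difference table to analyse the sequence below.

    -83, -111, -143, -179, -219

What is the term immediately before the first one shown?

Δ: -28  -32  -36  -40
Δ²: -4  -4  -4
The second differences are constant at -4.
Work back: -28 + 4 = -24;  -83 + 24 = -59

-59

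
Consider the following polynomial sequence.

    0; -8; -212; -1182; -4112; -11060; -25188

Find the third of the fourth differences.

-1104

D1: -8, -204, -970, -2930, -6948, -14128
D2: -196, -766, -1960, -4018, -7180
D3: -570, -1194, -2058, -3162
D4: -624, -864, -1104
D5: -240, -240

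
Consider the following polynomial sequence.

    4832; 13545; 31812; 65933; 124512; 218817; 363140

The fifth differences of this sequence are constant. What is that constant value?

360

D1: 8713, 18267, 34121, 58579, 94305, 144323
D2: 9554, 15854, 24458, 35726, 50018
D3: 6300, 8604, 11268, 14292
D4: 2304, 2664, 3024
D5: 360, 360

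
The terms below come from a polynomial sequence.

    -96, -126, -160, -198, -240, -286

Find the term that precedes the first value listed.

Δ: -30, -34, -38, -42, -46
Δ²: -4, -4, -4, -4
The second differences are constant at -4.
Work back: -30 + 4 = -26;  -96 + 26 = -70

-70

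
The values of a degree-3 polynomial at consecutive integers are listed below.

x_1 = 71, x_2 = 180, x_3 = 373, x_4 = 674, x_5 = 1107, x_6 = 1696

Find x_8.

3438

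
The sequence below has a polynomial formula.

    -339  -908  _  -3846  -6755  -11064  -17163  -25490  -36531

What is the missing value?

Using the last 6 terms:
First differences: -2909, -4309, -6099, -8327, -11041
Second differences: -1400, -1790, -2228, -2714
Third differences: -390, -438, -486
Fourth differences: -48, -48
Constant fourth difference = -48.
Extend backward: -390 + 48 = -342;  -1400 + 342 = -1058;  -2909 + 1058 = -1851;  -3846 + 1851 = -1995

-1995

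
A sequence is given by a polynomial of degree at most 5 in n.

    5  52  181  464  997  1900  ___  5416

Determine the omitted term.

3317

Using the first 6 terms:
D1: 47, 129, 283, 533, 903
D2: 82, 154, 250, 370
D3: 72, 96, 120
D4: 24, 24
Constant fourth difference = 24.
Extend forward: 120 + 24 = 144;  370 + 144 = 514;  903 + 514 = 1417;  1900 + 1417 = 3317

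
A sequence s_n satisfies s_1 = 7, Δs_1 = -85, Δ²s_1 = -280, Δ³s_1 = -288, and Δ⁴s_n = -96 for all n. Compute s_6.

Build the table forward from the leading diagonal:
Fourth differences: -96  -96  -96  -96  -96  -96
Third differences: -288  -384  -480  -576  -672  -768
Second differences: -280  -568  -952  -1432  -2008  -2680
First differences: -85  -365  -933  -1885  -3317  -5325
s: 7  -78  -443  -1376  -3261  -6578

-6578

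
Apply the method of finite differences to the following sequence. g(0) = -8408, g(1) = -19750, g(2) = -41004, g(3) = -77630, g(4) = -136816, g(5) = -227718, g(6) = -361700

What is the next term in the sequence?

-11342  -21254  -36626  -59186  -90902  -133982
-9912  -15372  -22560  -31716  -43080
-5460  -7188  -9156  -11364
-1728  -1968  -2208
-240  -240
The fifth differences are constant (-240).
-2208 − 240 = -2448;  -11364 − 2448 = -13812;  -43080 − 13812 = -56892;  -133982 − 56892 = -190874;  -361700 − 190874 = -552574

-552574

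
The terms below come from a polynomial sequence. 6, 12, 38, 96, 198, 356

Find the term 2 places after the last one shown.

D1: 6, 26, 58, 102, 158
D2: 20, 32, 44, 56
D3: 12, 12, 12
Constant third difference = 12, so extend:
56 + 12 = 68;  158 + 68 = 226;  356 + 226 = 582
68 + 12 = 80;  226 + 80 = 306;  582 + 306 = 888

888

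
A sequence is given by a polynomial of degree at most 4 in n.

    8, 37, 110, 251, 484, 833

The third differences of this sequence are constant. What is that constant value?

Δ: 29, 73, 141, 233, 349
Δ²: 44, 68, 92, 116
Δ³: 24, 24, 24

24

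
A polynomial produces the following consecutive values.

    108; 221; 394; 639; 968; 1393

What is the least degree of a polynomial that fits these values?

3

Δ: 113, 173, 245, 329, 425
Δ²: 60, 72, 84, 96
Δ³: 12, 12, 12
The third differences are constant, so the polynomial has degree 3.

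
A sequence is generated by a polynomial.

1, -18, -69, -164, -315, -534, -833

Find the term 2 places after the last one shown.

-1719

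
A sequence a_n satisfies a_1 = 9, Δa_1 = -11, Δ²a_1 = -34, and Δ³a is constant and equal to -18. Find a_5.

-311

Build the table forward from the leading diagonal:
D3: -18  -18  -18  -18  -18
D2: -34  -52  -70  -88  -106
D1: -11  -45  -97  -167  -255
a: 9  -2  -47  -144  -311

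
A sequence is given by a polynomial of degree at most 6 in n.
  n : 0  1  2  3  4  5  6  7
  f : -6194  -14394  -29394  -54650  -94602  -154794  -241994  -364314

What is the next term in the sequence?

-531330

Δ: -8200 , -15000 , -25256 , -39952 , -60192 , -87200 , -122320
Δ²: -6800 , -10256 , -14696 , -20240 , -27008 , -35120
Δ³: -3456 , -4440 , -5544 , -6768 , -8112
Δ⁴: -984 , -1104 , -1224 , -1344
Δ⁵: -120 , -120 , -120
Fifth differences constant at -120.
-1344 − 120 = -1464;  -8112 − 1464 = -9576;  -35120 − 9576 = -44696;  -122320 − 44696 = -167016;  -364314 − 167016 = -531330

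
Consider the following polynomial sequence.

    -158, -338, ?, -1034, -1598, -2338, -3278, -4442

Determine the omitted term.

Using the last 5 terms:
Δ: -564  -740  -940  -1164
Δ²: -176  -200  -224
Δ³: -24  -24
Constant third difference = -24.
Extend backward: -176 + 24 = -152;  -564 + 152 = -412;  -1034 + 412 = -622

-622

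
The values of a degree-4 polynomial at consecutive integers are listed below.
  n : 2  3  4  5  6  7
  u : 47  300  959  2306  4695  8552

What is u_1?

First differences: 253  659  1347  2389  3857
Second differences: 406  688  1042  1468
Third differences: 282  354  426
Fourth differences: 72  72
The fourth differences are constant at 72.
Work back: 282 − 72 = 210;  406 − 210 = 196;  253 − 196 = 57;  47 − 57 = -10

-10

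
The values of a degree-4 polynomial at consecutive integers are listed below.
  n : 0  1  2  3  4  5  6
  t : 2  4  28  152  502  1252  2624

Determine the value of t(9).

13412

2, 24, 124, 350, 750, 1372
22, 100, 226, 400, 622
78, 126, 174, 222
48, 48, 48
The fourth differences are constant (48).
222 + 48 = 270;  622 + 270 = 892;  1372 + 892 = 2264;  2624 + 2264 = 4888
270 + 48 = 318;  892 + 318 = 1210;  2264 + 1210 = 3474;  4888 + 3474 = 8362
318 + 48 = 366;  1210 + 366 = 1576;  3474 + 1576 = 5050;  8362 + 5050 = 13412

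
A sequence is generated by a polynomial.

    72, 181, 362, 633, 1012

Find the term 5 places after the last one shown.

5157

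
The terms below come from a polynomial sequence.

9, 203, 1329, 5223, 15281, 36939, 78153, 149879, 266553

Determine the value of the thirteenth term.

D1: 194 , 1126 , 3894 , 10058 , 21658 , 41214 , 71726 , 116674
D2: 932 , 2768 , 6164 , 11600 , 19556 , 30512 , 44948
D3: 1836 , 3396 , 5436 , 7956 , 10956 , 14436
D4: 1560 , 2040 , 2520 , 3000 , 3480
D5: 480 , 480 , 480 , 480
Constant fifth difference = 480, so extend:
3480 + 480 = 3960;  14436 + 3960 = 18396;  44948 + 18396 = 63344;  116674 + 63344 = 180018;  266553 + 180018 = 446571
3960 + 480 = 4440;  18396 + 4440 = 22836;  63344 + 22836 = 86180;  180018 + 86180 = 266198;  446571 + 266198 = 712769
4440 + 480 = 4920;  22836 + 4920 = 27756;  86180 + 27756 = 113936;  266198 + 113936 = 380134;  712769 + 380134 = 1092903
4920 + 480 = 5400;  27756 + 5400 = 33156;  113936 + 33156 = 147092;  380134 + 147092 = 527226;  1092903 + 527226 = 1620129

1620129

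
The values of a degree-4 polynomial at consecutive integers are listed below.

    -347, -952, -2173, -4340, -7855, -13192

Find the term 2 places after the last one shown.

-31588

Δ: -605 , -1221 , -2167 , -3515 , -5337
Δ²: -616 , -946 , -1348 , -1822
Δ³: -330 , -402 , -474
Δ⁴: -72 , -72
The fourth differences are constant (-72).
-474 − 72 = -546;  -1822 − 546 = -2368;  -5337 − 2368 = -7705;  -13192 − 7705 = -20897
-546 − 72 = -618;  -2368 − 618 = -2986;  -7705 − 2986 = -10691;  -20897 − 10691 = -31588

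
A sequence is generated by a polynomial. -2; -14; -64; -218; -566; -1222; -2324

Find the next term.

D1: -12, -50, -154, -348, -656, -1102
D2: -38, -104, -194, -308, -446
D3: -66, -90, -114, -138
D4: -24, -24, -24
Fourth differences constant at -24.
-138 − 24 = -162;  -446 − 162 = -608;  -1102 − 608 = -1710;  -2324 − 1710 = -4034

-4034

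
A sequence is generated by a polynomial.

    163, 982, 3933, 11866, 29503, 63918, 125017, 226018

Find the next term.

D1: 819, 2951, 7933, 17637, 34415, 61099, 101001
D2: 2132, 4982, 9704, 16778, 26684, 39902
D3: 2850, 4722, 7074, 9906, 13218
D4: 1872, 2352, 2832, 3312
D5: 480, 480, 480
Constant fifth difference = 480, so extend:
3312 + 480 = 3792;  13218 + 3792 = 17010;  39902 + 17010 = 56912;  101001 + 56912 = 157913;  226018 + 157913 = 383931

383931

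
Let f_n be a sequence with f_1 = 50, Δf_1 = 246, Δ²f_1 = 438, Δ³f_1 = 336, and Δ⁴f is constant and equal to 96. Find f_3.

980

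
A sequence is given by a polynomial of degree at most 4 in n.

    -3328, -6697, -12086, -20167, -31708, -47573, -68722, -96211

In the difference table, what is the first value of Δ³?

Δ: -3369, -5389, -8081, -11541, -15865, -21149, -27489
Δ²: -2020, -2692, -3460, -4324, -5284, -6340
Δ³: -672, -768, -864, -960, -1056
Δ⁴: -96, -96, -96, -96

-672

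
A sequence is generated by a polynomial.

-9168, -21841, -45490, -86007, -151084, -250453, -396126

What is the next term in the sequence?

-602635

First differences: -12673, -23649, -40517, -65077, -99369, -145673
Second differences: -10976, -16868, -24560, -34292, -46304
Third differences: -5892, -7692, -9732, -12012
Fourth differences: -1800, -2040, -2280
Fifth differences: -240, -240
Constant fifth difference = -240, so extend:
-2280 − 240 = -2520;  -12012 − 2520 = -14532;  -46304 − 14532 = -60836;  -145673 − 60836 = -206509;  -396126 − 206509 = -602635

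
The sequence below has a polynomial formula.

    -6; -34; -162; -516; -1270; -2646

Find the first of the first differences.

First differences: -28, -128, -354, -754, -1376
Second differences: -100, -226, -400, -622
Third differences: -126, -174, -222
Fourth differences: -48, -48

-28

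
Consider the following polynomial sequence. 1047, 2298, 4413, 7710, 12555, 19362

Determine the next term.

Δ: 1251  2115  3297  4845  6807
Δ²: 864  1182  1548  1962
Δ³: 318  366  414
Δ⁴: 48  48
The fourth differences are constant (48).
414 + 48 = 462;  1962 + 462 = 2424;  6807 + 2424 = 9231;  19362 + 9231 = 28593

28593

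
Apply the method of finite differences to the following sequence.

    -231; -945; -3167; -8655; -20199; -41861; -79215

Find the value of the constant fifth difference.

Δ: -714, -2222, -5488, -11544, -21662, -37354
Δ²: -1508, -3266, -6056, -10118, -15692
Δ³: -1758, -2790, -4062, -5574
Δ⁴: -1032, -1272, -1512
Δ⁵: -240, -240

-240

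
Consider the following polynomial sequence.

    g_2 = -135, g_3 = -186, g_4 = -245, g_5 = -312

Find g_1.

-92

D1: -51  -59  -67
D2: -8  -8
The second differences are constant at -8.
Work back: -51 + 8 = -43;  -135 + 43 = -92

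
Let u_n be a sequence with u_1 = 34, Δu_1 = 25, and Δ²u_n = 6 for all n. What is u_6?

Build the table forward from the leading diagonal:
Second differences: 6, 6, 6, 6, 6, 6
First differences: 25, 31, 37, 43, 49, 55
u: 34, 59, 90, 127, 170, 219

219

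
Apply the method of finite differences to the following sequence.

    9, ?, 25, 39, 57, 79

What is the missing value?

Using the last 4 terms:
First differences: 14  18  22
Second differences: 4  4
Constant second difference = 4.
Extend backward: 14 − 4 = 10;  25 − 10 = 15

15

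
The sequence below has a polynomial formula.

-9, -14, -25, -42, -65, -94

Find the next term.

Δ: -5, -11, -17, -23, -29
Δ²: -6, -6, -6, -6
Constant second difference = -6, so extend:
-29 − 6 = -35;  -94 − 35 = -129

-129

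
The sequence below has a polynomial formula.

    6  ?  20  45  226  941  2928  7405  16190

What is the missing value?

Using the last 7 terms:
Δ: 25  181  715  1987  4477  8785
Δ²: 156  534  1272  2490  4308
Δ³: 378  738  1218  1818
Δ⁴: 360  480  600
Δ⁵: 120  120
Constant fifth difference = 120.
Extend backward: 360 − 120 = 240;  378 − 240 = 138;  156 − 138 = 18;  25 − 18 = 7;  20 − 7 = 13

13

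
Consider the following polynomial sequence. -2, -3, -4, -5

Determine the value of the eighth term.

-9

D1: -1, -1, -1
Constant first difference = -1, so extend:
-5 − 1 = -6
-6 − 1 = -7
-7 − 1 = -8
-8 − 1 = -9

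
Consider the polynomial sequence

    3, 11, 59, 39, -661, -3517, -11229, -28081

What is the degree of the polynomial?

5

8, 48, -20, -700, -2856, -7712, -16852
40, -68, -680, -2156, -4856, -9140
-108, -612, -1476, -2700, -4284
-504, -864, -1224, -1584
-360, -360, -360
The fifth differences are constant, so the polynomial has degree 5.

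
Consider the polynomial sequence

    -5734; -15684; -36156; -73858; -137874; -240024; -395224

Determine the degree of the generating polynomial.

First differences: -9950, -20472, -37702, -64016, -102150, -155200
Second differences: -10522, -17230, -26314, -38134, -53050
Third differences: -6708, -9084, -11820, -14916
Fourth differences: -2376, -2736, -3096
Fifth differences: -360, -360
The fifth differences are constant, so the polynomial has degree 5.

5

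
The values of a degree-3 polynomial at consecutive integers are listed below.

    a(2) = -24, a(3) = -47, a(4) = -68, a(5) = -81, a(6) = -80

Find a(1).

-23, -21, -13, 1
2, 8, 14
6, 6
The third differences are constant at 6.
Work back: 2 − 6 = -4;  -23 + 4 = -19;  -24 + 19 = -5

-5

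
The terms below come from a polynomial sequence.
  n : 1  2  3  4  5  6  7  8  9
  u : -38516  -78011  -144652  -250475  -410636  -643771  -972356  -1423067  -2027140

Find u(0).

-39495, -66641, -105823, -160161, -233135, -328585, -450711, -604073
-27146, -39182, -54338, -72974, -95450, -122126, -153362
-12036, -15156, -18636, -22476, -26676, -31236
-3120, -3480, -3840, -4200, -4560
-360, -360, -360, -360
The fifth differences are constant at -360.
Work back: -3120 + 360 = -2760;  -12036 + 2760 = -9276;  -27146 + 9276 = -17870;  -39495 + 17870 = -21625;  -38516 + 21625 = -16891

-16891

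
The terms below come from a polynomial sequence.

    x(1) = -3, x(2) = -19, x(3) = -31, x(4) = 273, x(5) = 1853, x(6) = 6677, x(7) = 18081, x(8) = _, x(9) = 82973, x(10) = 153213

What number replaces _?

Using the first 7 terms:
D1: -16, -12, 304, 1580, 4824, 11404
D2: 4, 316, 1276, 3244, 6580
D3: 312, 960, 1968, 3336
D4: 648, 1008, 1368
D5: 360, 360
Constant fifth difference = 360.
Extend forward: 1368 + 360 = 1728;  3336 + 1728 = 5064;  6580 + 5064 = 11644;  11404 + 11644 = 23048;  18081 + 23048 = 41129

41129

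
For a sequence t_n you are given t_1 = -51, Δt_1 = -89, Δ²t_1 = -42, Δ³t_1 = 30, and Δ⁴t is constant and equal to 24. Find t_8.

334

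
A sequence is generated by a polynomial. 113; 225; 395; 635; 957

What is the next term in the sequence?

Δ: 112  170  240  322
Δ²: 58  70  82
Δ³: 12  12
Third differences constant at 12.
82 + 12 = 94;  322 + 94 = 416;  957 + 416 = 1373

1373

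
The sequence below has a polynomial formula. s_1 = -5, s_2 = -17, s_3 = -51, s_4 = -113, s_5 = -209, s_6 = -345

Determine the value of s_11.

-12, -34, -62, -96, -136
-22, -28, -34, -40
-6, -6, -6
Third differences constant at -6.
-40 − 6 = -46;  -136 − 46 = -182;  -345 − 182 = -527
-46 − 6 = -52;  -182 − 52 = -234;  -527 − 234 = -761
-52 − 6 = -58;  -234 − 58 = -292;  -761 − 292 = -1053
-58 − 6 = -64;  -292 − 64 = -356;  -1053 − 356 = -1409
-64 − 6 = -70;  -356 − 70 = -426;  -1409 − 426 = -1835

-1835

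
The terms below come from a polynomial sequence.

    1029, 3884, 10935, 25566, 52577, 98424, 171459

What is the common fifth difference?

240

First differences: 2855, 7051, 14631, 27011, 45847, 73035
Second differences: 4196, 7580, 12380, 18836, 27188
Third differences: 3384, 4800, 6456, 8352
Fourth differences: 1416, 1656, 1896
Fifth differences: 240, 240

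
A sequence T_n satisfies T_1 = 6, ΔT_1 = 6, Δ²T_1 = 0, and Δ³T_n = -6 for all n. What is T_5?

6

Build the table forward from the leading diagonal:
D3: -6  -6  -6  -6  -6
D2: 0  -6  -12  -18  -24
D1: 6  6  0  -12  -30
T: 6  12  18  18  6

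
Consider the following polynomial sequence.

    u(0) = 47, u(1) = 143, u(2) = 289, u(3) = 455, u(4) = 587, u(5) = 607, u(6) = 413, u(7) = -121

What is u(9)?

D1: 96 , 146 , 166 , 132 , 20 , -194 , -534
D2: 50 , 20 , -34 , -112 , -214 , -340
D3: -30 , -54 , -78 , -102 , -126
D4: -24 , -24 , -24 , -24
Fourth differences constant at -24.
-126 − 24 = -150;  -340 − 150 = -490;  -534 − 490 = -1024;  -121 − 1024 = -1145
-150 − 24 = -174;  -490 − 174 = -664;  -1024 − 664 = -1688;  -1145 − 1688 = -2833

-2833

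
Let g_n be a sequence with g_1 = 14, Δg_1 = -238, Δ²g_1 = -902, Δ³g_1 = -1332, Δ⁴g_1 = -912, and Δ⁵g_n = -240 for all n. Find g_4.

Build the table forward from the leading diagonal:
D5: -240, -240, -240, -240
D4: -912, -1152, -1392, -1632
D3: -1332, -2244, -3396, -4788
D2: -902, -2234, -4478, -7874
D1: -238, -1140, -3374, -7852
g: 14, -224, -1364, -4738

-4738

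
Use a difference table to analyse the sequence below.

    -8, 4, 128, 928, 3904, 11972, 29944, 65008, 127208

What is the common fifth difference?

480

D1: 12, 124, 800, 2976, 8068, 17972, 35064, 62200
D2: 112, 676, 2176, 5092, 9904, 17092, 27136
D3: 564, 1500, 2916, 4812, 7188, 10044
D4: 936, 1416, 1896, 2376, 2856
D5: 480, 480, 480, 480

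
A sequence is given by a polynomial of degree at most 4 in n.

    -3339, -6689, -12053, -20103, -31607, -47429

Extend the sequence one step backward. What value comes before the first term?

D1: -3350  -5364  -8050  -11504  -15822
D2: -2014  -2686  -3454  -4318
D3: -672  -768  -864
D4: -96  -96
The fourth differences are constant at -96.
Work back: -672 + 96 = -576;  -2014 + 576 = -1438;  -3350 + 1438 = -1912;  -3339 + 1912 = -1427

-1427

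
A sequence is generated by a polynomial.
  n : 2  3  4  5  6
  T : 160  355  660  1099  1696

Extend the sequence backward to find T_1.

51

Δ: 195, 305, 439, 597
Δ²: 110, 134, 158
Δ³: 24, 24
The third differences are constant at 24.
Work back: 110 − 24 = 86;  195 − 86 = 109;  160 − 109 = 51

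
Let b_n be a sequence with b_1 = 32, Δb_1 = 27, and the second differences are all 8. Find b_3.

94

Build the table forward from the leading diagonal:
D2: 8  8  8
D1: 27  35  43
b: 32  59  94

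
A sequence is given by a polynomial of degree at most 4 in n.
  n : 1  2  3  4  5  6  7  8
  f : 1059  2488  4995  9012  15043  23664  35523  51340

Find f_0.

1429  2507  4017  6031  8621  11859  15817
1078  1510  2014  2590  3238  3958
432  504  576  648  720
72  72  72  72
The fourth differences are constant at 72.
Work back: 432 − 72 = 360;  1078 − 360 = 718;  1429 − 718 = 711;  1059 − 711 = 348

348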